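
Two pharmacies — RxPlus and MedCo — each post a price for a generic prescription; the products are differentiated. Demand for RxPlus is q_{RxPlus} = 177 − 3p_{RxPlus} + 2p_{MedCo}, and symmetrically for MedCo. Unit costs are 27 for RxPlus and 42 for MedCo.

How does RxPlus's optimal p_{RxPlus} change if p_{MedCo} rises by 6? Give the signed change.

RxPlus's profit: π = (p_{RxPlus} − 27)(177 − 3p_{RxPlus} + 2p_{MedCo}).
∂π/∂p_{RxPlus} = 258 − 6p_{RxPlus} + 2p_{MedCo} = 0 ⇒ p_{RxPlus} = 43 + (1/3)p_{MedCo}.
The reaction-function slope is 1/3, so a 6-unit rise in p_{MedCo} moves p_{RxPlus} by 1/3 × 6 = 2. RxPlus's best response rises — the actions are strategic complements.

2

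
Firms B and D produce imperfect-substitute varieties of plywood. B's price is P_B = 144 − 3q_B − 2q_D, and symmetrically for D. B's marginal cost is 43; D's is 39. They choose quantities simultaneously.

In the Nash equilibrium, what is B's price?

Firm B's profit: π = q_B(144 − 3q_B − 2q_D) − 43q_B.
∂π/∂q_B = 101 − 6q_B − 2q_D = 0 ⇒ q_B = 101/6 − (1/3)q_D.
Similarly q_D = 17.5 − (1/3)q_B.
Solving the two reaction functions simultaneously: (1 − (−1/3)(−1/3))q_B = 101/6 − (1/3)·17.5, so (8/9)q_B = 11 and q_B = 12.375.
Then q_D = 17.5 − (1/3)·12.375 = 13.375.
P_B = 144 − 3·12.375 − 2·13.375 = 80.125.

80.125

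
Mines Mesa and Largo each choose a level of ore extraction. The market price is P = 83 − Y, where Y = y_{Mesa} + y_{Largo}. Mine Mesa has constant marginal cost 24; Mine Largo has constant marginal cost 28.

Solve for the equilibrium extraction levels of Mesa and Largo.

21, 17

Mine Mesa's profit: π = y_{Mesa}(83 − (y_{Mesa} + y_{Largo})) − 24y_{Mesa}.
∂π/∂y_{Mesa} = 59 − 2y_{Mesa} − y_{Largo} = 0, so y_{Mesa} = 29.5 − 0.5y_{Largo}.
By the same steps for Largo: y_{Largo} = 27.5 − 0.5y_{Mesa}.
Solving the two reaction functions simultaneously: (1 − (−0.5)(−0.5))y_{Mesa} = 29.5 − 0.5·27.5, so 0.75y_{Mesa} = 15.75 and y_{Mesa} = 21.
Then y_{Largo} = 27.5 − 0.5·21 = 17.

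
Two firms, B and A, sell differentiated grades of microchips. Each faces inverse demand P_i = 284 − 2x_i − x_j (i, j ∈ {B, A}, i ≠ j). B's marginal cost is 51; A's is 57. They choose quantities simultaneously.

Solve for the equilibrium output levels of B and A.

47, 45

Firm B's profit: π = x_B(284 − 2x_B − x_A) − 51x_B.
∂π/∂x_B = 233 − 4x_B − x_A = 0 ⇒ x_B = 58.25 − 0.25x_A.
Similarly x_A = 56.75 − 0.25x_B.
Plugging x_A into B's best response: x_B = 58.25 − 0.25(56.75 − 0.25x_B) ⇒ 0.9375x_B = 44.0625, so x_B = 47.
Then x_A = 56.75 − 0.25·47 = 45.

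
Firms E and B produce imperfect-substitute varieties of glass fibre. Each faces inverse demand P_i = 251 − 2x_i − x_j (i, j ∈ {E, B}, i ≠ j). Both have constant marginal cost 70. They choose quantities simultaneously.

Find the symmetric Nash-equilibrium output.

36.2

Firm E's profit: π = x_E(251 − 2x_E − x_B) − 70x_E.
∂π/∂x_E = 181 − 4x_E − x_B = 0 ⇒ x_E = 45.25 − 0.25x_B.
Setting x_E = x_B in the reaction function: x_E = 45.25 − 0.25x_E, so x_E = 45.25 / 1.25 = 36.2.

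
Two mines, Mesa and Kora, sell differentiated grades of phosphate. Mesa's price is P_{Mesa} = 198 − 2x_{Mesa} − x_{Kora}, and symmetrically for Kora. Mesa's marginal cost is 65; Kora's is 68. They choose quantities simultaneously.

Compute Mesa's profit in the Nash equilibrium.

1436.48

Mine Mesa's profit: π = x_{Mesa}(198 − 2x_{Mesa} − x_{Kora}) − 65x_{Mesa}.
∂π/∂x_{Mesa} = 133 − 4x_{Mesa} − x_{Kora} = 0 ⇒ x_{Mesa} = 33.25 − 0.25x_{Kora}.
Similarly x_{Kora} = 32.5 − 0.25x_{Mesa}.
Substituting the second reaction function into the first: x_{Mesa} = 33.25 − 0.25(32.5 − 0.25x_{Mesa}), which gives 0.9375x_{Mesa} = 25.125 ⇒ x_{Mesa} = 26.8.
Then x_{Kora} = 32.5 − 0.25·26.8 = 25.8.
P_{Mesa} = 198 − 2·26.8 − 25.8 = 118.6.
Profit = (118.6 − 65)·26.8 = 1436.48.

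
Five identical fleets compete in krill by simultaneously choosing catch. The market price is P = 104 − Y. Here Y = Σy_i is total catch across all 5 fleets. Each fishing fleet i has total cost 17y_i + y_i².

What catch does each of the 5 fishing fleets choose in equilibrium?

10.875

A representative fishing fleet's profit is π_i = y_i(104 − Y) − 17y_i − y_i², with Y = y_i + Σ_{j≠i} y_j.
First-order condition: 87 − 4y_i − Σ_{j≠i} y_j = 0.
Imposing symmetry (y_j = y for all j) turns Σ_{j≠i} y_j into 4y, so 87 = 8y and y = 10.875.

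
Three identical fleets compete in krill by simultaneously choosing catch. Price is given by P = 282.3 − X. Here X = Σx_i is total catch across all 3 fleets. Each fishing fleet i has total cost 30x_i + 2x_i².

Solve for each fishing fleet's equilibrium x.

A representative fishing fleet's profit is π_i = x_i(282.3 − X) − 30x_i − 2x_i², with X = x_i + Σ_{j≠i} x_j.
First-order condition: 252.3 − 6x_i − Σ_{j≠i} x_j = 0.
In a symmetric equilibrium every fishing fleet chooses the same x, so Σ_{j≠i} x_j = 2x. The condition becomes 252.3 − 8x = 0, giving x = 252.3/8 = 31.5375.

31.5375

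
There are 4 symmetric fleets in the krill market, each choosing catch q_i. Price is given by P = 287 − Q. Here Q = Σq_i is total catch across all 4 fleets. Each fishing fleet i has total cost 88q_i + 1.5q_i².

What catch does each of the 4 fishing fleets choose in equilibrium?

24.875

A representative fishing fleet's profit is π_i = q_i(287 − Q) − 88q_i − 1.5q_i², with Q = q_i + Σ_{j≠i} q_j.
First-order condition: 199 − 5q_i − Σ_{j≠i} q_j = 0.
In a symmetric equilibrium every fishing fleet chooses the same q, so Σ_{j≠i} q_j = 3q. The condition becomes 199 − 8q = 0, giving q = 199/8 = 24.875.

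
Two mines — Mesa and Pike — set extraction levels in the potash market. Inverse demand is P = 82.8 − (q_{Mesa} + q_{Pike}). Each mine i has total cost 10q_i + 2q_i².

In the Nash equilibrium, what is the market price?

Mine Mesa's profit: π = q_{Mesa}(82.8 − (q_{Mesa} + q_{Pike})) − 10q_{Mesa} − 2q_{Mesa}².
∂π/∂q_{Mesa} = 72.8 − 6q_{Mesa} − q_{Pike} = 0, so q_{Mesa} = 182/15 − (1/6)q_{Pike}.
By symmetry q_{Pike} = q_{Mesa}; substituting into the reaction function, (7/6)q_{Mesa} = 182/15 and q_{Mesa} = 10.4.
Equilibrium price: P = 82.8 − 20.8 = 62.

62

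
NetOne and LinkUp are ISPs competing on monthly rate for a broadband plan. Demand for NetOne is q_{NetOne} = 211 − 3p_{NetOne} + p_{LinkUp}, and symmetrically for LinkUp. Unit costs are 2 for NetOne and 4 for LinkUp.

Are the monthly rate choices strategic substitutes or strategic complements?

strategic complements

NetOne's profit: π = (p_{NetOne} − 2)(211 − 3p_{NetOne} + p_{LinkUp}).
∂π/∂p_{NetOne} = 217 − 6p_{NetOne} + p_{LinkUp} = 0 ⇒ p_{NetOne} = 217/6 + (1/6)p_{LinkUp}.
The best-response slope dp_{NetOne}/dp_{LinkUp} = 1/6 > 0: the reaction function is upward-sloping, so the choices are strategic complements.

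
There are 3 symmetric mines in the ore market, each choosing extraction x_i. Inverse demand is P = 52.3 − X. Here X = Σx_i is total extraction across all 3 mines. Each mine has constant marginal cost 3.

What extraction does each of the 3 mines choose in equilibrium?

A representative mine's profit is π_i = x_i(52.3 − X) − 3x_i, with X = x_i + Σ_{j≠i} x_j.
First-order condition: 49.3 − 2x_i − Σ_{j≠i} x_j = 0.
Imposing symmetry (x_j = x for all j) turns Σ_{j≠i} x_j into 2x, so 49.3 = 4x and x = 12.325.

12.325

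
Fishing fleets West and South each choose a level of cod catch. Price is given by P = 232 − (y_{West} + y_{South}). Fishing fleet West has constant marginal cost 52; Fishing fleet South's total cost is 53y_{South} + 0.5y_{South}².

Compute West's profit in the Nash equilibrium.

Fishing fleet West's profit: π = y_{West}(232 − (y_{West} + y_{South})) − 52y_{West}.
∂π/∂y_{West} = 180 − 2y_{West} − y_{South} = 0, so y_{West} = 90 − 0.5y_{South}.
For South: ∂π/∂y_{South} = 179 − 3y_{South} − y_{West} = 0 ⇒ y_{South} = 179/3 − (1/3)y_{West}.
Plugging y_{South} into West's best response: y_{West} = 90 − 0.5(179/3 − (1/3)y_{West}) ⇒ (5/6)y_{West} = 361/6, so y_{West} = 72.2.
Then y_{South} = 179/3 − (1/3)·72.2 = 35.6.
Price P = 232 − 107.8 = 124.2.
West's profit: (124.2 − 52)·72.2 = 5212.84.

5212.84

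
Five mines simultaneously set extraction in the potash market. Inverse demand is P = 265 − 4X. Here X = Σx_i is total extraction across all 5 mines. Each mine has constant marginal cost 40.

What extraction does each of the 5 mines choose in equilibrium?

9.375

A representative mine's profit is π_i = x_i(265 − 4X) − 40x_i, with X = x_i + Σ_{j≠i} x_j.
First-order condition: 225 − 8x_i − 4Σ_{j≠i} x_j = 0.
With identical mines, set every x_j = x: then 225 − 8x − 16x = 0, i.e. x = 225/24 = 9.375.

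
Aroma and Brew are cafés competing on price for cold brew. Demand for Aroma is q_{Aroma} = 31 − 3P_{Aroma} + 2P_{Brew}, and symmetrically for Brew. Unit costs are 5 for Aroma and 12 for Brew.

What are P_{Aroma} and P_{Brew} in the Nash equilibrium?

Aroma's profit: π = (P_{Aroma} − 5)(31 − 3P_{Aroma} + 2P_{Brew}).
∂π/∂P_{Aroma} = 46 − 6P_{Aroma} + 2P_{Brew} = 0 ⇒ P_{Aroma} = 23/3 + (1/3)P_{Brew}.
Similarly P_{Brew} = 67/6 + (1/3)P_{Aroma}.
Plugging P_{Brew} into Aroma's best response: P_{Aroma} = 23/3 + (1/3)(67/6 + (1/3)P_{Aroma}) ⇒ (8/9)P_{Aroma} = 205/18, so P_{Aroma} = 12.8125.
Then P_{Brew} = 67/6 + (1/3)·12.8125 = 15.4375.

12.8125, 15.4375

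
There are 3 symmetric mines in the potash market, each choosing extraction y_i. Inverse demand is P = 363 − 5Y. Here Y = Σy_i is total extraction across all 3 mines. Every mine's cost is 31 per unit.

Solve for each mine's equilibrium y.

A representative mine's profit is π_i = y_i(363 − 5Y) − 31y_i, with Y = y_i + Σ_{j≠i} y_j.
First-order condition: 332 − 10y_i − 5Σ_{j≠i} y_j = 0.
With identical mines, set every y_j = y: then 332 − 10y − 10y = 0, i.e. y = 332/20 = 16.6.

16.6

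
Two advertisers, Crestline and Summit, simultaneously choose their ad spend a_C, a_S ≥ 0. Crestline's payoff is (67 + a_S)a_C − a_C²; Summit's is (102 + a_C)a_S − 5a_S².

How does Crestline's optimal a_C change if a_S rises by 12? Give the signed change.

Expanding Crestline's payoff: 67a_C + a_Sa_C − a_C².
∂π/∂a_C = 67 + a_S − 2a_C = 0, so a_C = 33.5 + 0.5a_S.
The reaction-function slope is 0.5, so a 12-unit rise in a_S moves a_C by 0.5 × 12 = 6. Crestline's best response rises — the actions are strategic complements.

6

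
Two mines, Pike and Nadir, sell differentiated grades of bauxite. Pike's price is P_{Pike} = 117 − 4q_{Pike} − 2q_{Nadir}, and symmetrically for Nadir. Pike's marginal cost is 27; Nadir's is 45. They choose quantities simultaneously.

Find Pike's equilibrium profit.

Mine Pike's profit: π = q_{Pike}(117 − 4q_{Pike} − 2q_{Nadir}) − 27q_{Pike}.
∂π/∂q_{Pike} = 90 − 8q_{Pike} − 2q_{Nadir} = 0 ⇒ q_{Pike} = 11.25 − 0.25q_{Nadir}.
Similarly q_{Nadir} = 9 − 0.25q_{Pike}.
Plugging q_{Nadir} into Pike's best response: q_{Pike} = 11.25 − 0.25(9 − 0.25q_{Pike}) ⇒ 0.9375q_{Pike} = 9, so q_{Pike} = 9.6.
Then q_{Nadir} = 9 − 0.25·9.6 = 6.6.
P_{Pike} = 117 − 4·9.6 − 2·6.6 = 65.4.
Profit = (65.4 − 27)·9.6 = 368.64.

368.64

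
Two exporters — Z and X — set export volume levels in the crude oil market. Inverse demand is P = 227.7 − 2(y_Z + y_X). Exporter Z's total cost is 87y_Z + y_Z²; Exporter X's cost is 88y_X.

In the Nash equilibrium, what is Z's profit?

Exporter Z's profit: π = y_Z(227.7 − 2(y_Z + y_X)) − 87y_Z − y_Z².
∂π/∂y_Z = 140.7 − 6y_Z − 2y_X = 0, so y_Z = 23.45 − (1/3)y_X.
For X: ∂π/∂y_X = 139.7 − 4y_X − 2y_Z = 0 ⇒ y_X = 34.925 − 0.5y_Z.
Plugging y_X into Z's best response: y_Z = 23.45 − (1/3)(34.925 − 0.5y_Z) ⇒ (5/6)y_Z = 1417/120, so y_Z = 14.17.
Then y_X = 34.925 − 0.5·14.17 = 27.84.
Price P = 227.7 − 2·42.01 = 143.68.
Z's profit: (143.68 − 87)·14.17 − (14.17)² = 602.3667.

602.3667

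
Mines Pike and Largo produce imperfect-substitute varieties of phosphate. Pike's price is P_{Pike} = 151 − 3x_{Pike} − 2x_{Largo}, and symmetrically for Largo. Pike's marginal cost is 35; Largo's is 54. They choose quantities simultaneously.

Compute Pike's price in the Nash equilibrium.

Mine Pike's profit: π = x_{Pike}(151 − 3x_{Pike} − 2x_{Largo}) − 35x_{Pike}.
∂π/∂x_{Pike} = 116 − 6x_{Pike} − 2x_{Largo} = 0 ⇒ x_{Pike} = 58/3 − (1/3)x_{Largo}.
Similarly x_{Largo} = 97/6 − (1/3)x_{Pike}.
Solving the two reaction functions simultaneously: (1 − (−1/3)(−1/3))x_{Pike} = 58/3 − (1/3)·(97/6), so (8/9)x_{Pike} = 251/18 and x_{Pike} = 15.6875.
Then x_{Largo} = 97/6 − (1/3)·15.6875 = 10.9375.
P_{Pike} = 151 − 3·15.6875 − 2·10.9375 = 82.0625.

82.0625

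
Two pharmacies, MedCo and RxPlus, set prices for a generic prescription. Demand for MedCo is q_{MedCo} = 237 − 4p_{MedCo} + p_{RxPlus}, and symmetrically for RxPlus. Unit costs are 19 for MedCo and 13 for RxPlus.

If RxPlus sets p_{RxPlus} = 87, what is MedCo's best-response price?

50

MedCo's profit: π = (p_{MedCo} − 19)(237 − 4p_{MedCo} + p_{RxPlus}).
∂π/∂p_{MedCo} = 313 − 8p_{MedCo} + p_{RxPlus} = 0 ⇒ p_{MedCo} = 39.125 + 0.125p_{RxPlus}.
At p_{RxPlus} = 87: p_{MedCo} = 39.125 + 0.125·87 = 50.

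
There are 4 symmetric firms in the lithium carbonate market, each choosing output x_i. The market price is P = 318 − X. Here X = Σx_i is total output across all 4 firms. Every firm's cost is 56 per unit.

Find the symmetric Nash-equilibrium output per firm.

A representative firm's profit is π_i = x_i(318 − X) − 56x_i, with X = x_i + Σ_{j≠i} x_j.
First-order condition: 262 − 2x_i − Σ_{j≠i} x_j = 0.
Imposing symmetry (x_j = x for all j) turns Σ_{j≠i} x_j into 3x, so 262 = 5x and x = 52.4.

52.4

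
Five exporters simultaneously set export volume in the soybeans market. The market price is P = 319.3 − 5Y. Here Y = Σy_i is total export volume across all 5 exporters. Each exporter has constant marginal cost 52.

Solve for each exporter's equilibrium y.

8.91

A representative exporter's profit is π_i = y_i(319.3 − 5Y) − 52y_i, with Y = y_i + Σ_{j≠i} y_j.
First-order condition: 267.3 − 10y_i − 5Σ_{j≠i} y_j = 0.
With identical exporters, set every y_j = y: then 267.3 − 10y − 20y = 0, i.e. y = 267.3/30 = 8.91.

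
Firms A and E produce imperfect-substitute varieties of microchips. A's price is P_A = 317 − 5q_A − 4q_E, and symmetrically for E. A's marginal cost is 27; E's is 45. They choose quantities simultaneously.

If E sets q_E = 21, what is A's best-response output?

Firm A's profit: π = q_A(317 − 5q_A − 4q_E) − 27q_A.
∂π/∂q_A = 290 − 10q_A − 4q_E = 0 ⇒ q_A = 29 − 0.4q_E.
At q_E = 21: q_A = 29 − 0.4·21 = 20.6.

20.6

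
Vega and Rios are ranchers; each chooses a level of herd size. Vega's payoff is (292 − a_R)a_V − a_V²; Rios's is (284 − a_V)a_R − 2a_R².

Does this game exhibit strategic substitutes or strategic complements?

strategic substitutes

Expanding Vega's payoff: 292a_V − a_Ra_V − a_V².
∂π/∂a_V = 292 − a_R − 2a_V = 0, so a_V = 146 − 0.5a_R.
The best-response slope da_V/da_R = −0.5 < 0: the reaction function is downward-sloping, so the choices are strategic substitutes.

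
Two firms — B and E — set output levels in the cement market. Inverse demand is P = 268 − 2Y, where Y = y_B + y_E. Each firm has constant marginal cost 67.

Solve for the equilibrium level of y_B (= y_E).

33.5

Firm B's profit: π = y_B(268 − 2(y_B + y_E)) − 67y_B.
∂π/∂y_B = 201 − 4y_B − 2y_E = 0, so y_B = 50.25 − 0.5y_E.
The game is symmetric, so in equilibrium y_E = y_B: the reaction function gives 1.5y_B = 50.25, hence y_B = 33.5.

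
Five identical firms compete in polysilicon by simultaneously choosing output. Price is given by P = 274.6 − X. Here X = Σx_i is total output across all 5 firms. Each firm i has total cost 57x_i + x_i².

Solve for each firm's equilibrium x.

27.2

A representative firm's profit is π_i = x_i(274.6 − X) − 57x_i − x_i², with X = x_i + Σ_{j≠i} x_j.
First-order condition: 217.6 − 4x_i − Σ_{j≠i} x_j = 0.
Imposing symmetry (x_j = x for all j) turns Σ_{j≠i} x_j into 4x, so 217.6 = 8x and x = 27.2.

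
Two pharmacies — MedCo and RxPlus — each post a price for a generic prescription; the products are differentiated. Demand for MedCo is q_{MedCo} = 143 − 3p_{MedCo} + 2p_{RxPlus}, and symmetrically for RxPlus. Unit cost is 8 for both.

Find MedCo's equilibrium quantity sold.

101.25

MedCo's profit: π = (p_{MedCo} − 8)(143 − 3p_{MedCo} + 2p_{RxPlus}).
∂π/∂p_{MedCo} = 167 − 6p_{MedCo} + 2p_{RxPlus} = 0 ⇒ p_{MedCo} = 167/6 + (1/3)p_{RxPlus}.
By symmetry p_{RxPlus} = p_{MedCo}; substituting into the reaction function, (2/3)p_{MedCo} = 167/6 and p_{MedCo} = 41.75.
q_{MedCo} = 143 − 3·41.75 + 2·41.75 = 101.25.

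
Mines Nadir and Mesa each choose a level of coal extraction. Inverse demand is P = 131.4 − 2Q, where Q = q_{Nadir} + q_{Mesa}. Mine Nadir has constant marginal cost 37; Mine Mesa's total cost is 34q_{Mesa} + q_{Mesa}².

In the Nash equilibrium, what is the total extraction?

Mine Nadir's profit: π = q_{Nadir}(131.4 − 2(q_{Nadir} + q_{Mesa})) − 37q_{Nadir}.
∂π/∂q_{Nadir} = 94.4 − 4q_{Nadir} − 2q_{Mesa} = 0, so q_{Nadir} = 23.6 − 0.5q_{Mesa}.
For Mesa: ∂π/∂q_{Mesa} = 97.4 − 6q_{Mesa} − 2q_{Nadir} = 0 ⇒ q_{Mesa} = 487/30 − (1/3)q_{Nadir}.
Solving the two reaction functions simultaneously: (1 − (−0.5)(−1/3))q_{Nadir} = 23.6 − 0.5·(487/30), so (5/6)q_{Nadir} = 929/60 and q_{Nadir} = 18.58.
Then q_{Mesa} = 487/30 − (1/3)·18.58 = 10.04.
Total extraction: 18.58 + 10.04 = 28.62.

28.62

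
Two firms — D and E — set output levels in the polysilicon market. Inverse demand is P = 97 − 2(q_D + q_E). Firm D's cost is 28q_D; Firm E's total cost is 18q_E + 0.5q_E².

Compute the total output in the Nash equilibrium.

Firm D's profit: π = q_D(97 − 2(q_D + q_E)) − 28q_D.
∂π/∂q_D = 69 − 4q_D − 2q_E = 0, so q_D = 17.25 − 0.5q_E.
For E: ∂π/∂q_E = 79 − 5q_E − 2q_D = 0 ⇒ q_E = 15.8 − 0.4q_D.
Substituting the second reaction function into the first: q_D = 17.25 − 0.5(15.8 − 0.4q_D), which gives 0.8q_D = 9.35 ⇒ q_D = 11.6875.
Then q_E = 15.8 − 0.4·11.6875 = 11.125.
Total output: 11.6875 + 11.125 = 22.8125.

22.8125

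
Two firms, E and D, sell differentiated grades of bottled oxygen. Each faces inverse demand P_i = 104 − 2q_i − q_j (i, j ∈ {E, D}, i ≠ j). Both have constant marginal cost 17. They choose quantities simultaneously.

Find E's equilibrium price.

Firm E's profit: π = q_E(104 − 2q_E − q_D) − 17q_E.
∂π/∂q_E = 87 − 4q_E − q_D = 0 ⇒ q_E = 21.75 − 0.25q_D.
Setting q_E = q_D in the reaction function: q_E = 21.75 − 0.25q_E, so q_E = 21.75 / 1.25 = 17.4.
P_E = 104 − 2·17.4 − 17.4 = 51.8.

51.8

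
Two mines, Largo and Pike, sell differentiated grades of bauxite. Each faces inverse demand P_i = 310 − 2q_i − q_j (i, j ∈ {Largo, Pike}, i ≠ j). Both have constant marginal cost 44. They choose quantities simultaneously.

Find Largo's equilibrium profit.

5660.48

Mine Largo's profit: π = q_{Largo}(310 − 2q_{Largo} − q_{Pike}) − 44q_{Largo}.
∂π/∂q_{Largo} = 266 − 4q_{Largo} − q_{Pike} = 0 ⇒ q_{Largo} = 66.5 − 0.25q_{Pike}.
By symmetry q_{Pike} = q_{Largo}; substituting into the reaction function, 1.25q_{Largo} = 66.5 and q_{Largo} = 53.2.
P_{Largo} = 310 − 2·53.2 − 53.2 = 150.4.
Profit = (150.4 − 44)·53.2 = 5660.48.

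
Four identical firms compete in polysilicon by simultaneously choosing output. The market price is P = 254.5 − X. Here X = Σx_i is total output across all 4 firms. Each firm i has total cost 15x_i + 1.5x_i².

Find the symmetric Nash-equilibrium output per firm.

29.9375

A representative firm's profit is π_i = x_i(254.5 − X) − 15x_i − 1.5x_i², with X = x_i + Σ_{j≠i} x_j.
First-order condition: 239.5 − 5x_i − Σ_{j≠i} x_j = 0.
In a symmetric equilibrium every firm chooses the same x, so Σ_{j≠i} x_j = 3x. The condition becomes 239.5 − 8x = 0, giving x = 239.5/8 = 29.9375.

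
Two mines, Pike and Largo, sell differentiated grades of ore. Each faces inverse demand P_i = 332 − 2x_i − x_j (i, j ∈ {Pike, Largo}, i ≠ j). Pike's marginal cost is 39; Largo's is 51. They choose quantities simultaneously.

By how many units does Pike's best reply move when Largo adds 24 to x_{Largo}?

Mine Pike's profit: π = x_{Pike}(332 − 2x_{Pike} − x_{Largo}) − 39x_{Pike}.
∂π/∂x_{Pike} = 293 − 4x_{Pike} − x_{Largo} = 0 ⇒ x_{Pike} = 73.25 − 0.25x_{Largo}.
The reaction-function slope is −0.25, so a 24-unit rise in x_{Largo} moves x_{Pike} by −0.25 × 24 = −6. Pike's best response falls — the actions are strategic substitutes.

-6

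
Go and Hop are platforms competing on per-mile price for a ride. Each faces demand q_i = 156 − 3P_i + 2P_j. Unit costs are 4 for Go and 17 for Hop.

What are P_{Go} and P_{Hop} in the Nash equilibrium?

44.4375, 49.3125

Go's profit: π = (P_{Go} − 4)(156 − 3P_{Go} + 2P_{Hop}).
∂π/∂P_{Go} = 168 − 6P_{Go} + 2P_{Hop} = 0 ⇒ P_{Go} = 28 + (1/3)P_{Hop}.
Similarly P_{Hop} = 34.5 + (1/3)P_{Go}.
Solving the two reaction functions simultaneously: (1 − (1/3)(1/3))P_{Go} = 28 + (1/3)·34.5, so (8/9)P_{Go} = 39.5 and P_{Go} = 44.4375.
Then P_{Hop} = 34.5 + (1/3)·44.4375 = 49.3125.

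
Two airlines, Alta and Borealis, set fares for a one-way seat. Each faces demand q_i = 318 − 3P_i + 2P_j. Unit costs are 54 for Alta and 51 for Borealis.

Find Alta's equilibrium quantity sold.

196.3125

Alta's profit: π = (P_{Alta} − 54)(318 − 3P_{Alta} + 2P_{Borealis}).
∂π/∂P_{Alta} = 480 − 6P_{Alta} + 2P_{Borealis} = 0 ⇒ P_{Alta} = 80 + (1/3)P_{Borealis}.
Similarly P_{Borealis} = 78.5 + (1/3)P_{Alta}.
Solving the two reaction functions simultaneously: (1 − (1/3)(1/3))P_{Alta} = 80 + (1/3)·78.5, so (8/9)P_{Alta} = 637/6 and P_{Alta} = 119.4375.
Then P_{Borealis} = 78.5 + (1/3)·119.4375 = 118.3125.
q_{Alta} = 318 − 3·119.4375 + 2·118.3125 = 196.3125.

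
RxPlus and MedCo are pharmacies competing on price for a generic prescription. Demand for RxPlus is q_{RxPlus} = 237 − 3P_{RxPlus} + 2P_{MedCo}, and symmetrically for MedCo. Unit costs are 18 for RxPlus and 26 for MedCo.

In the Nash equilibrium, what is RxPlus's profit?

RxPlus's profit: π = (P_{RxPlus} − 18)(237 − 3P_{RxPlus} + 2P_{MedCo}).
∂π/∂P_{RxPlus} = 291 − 6P_{RxPlus} + 2P_{MedCo} = 0 ⇒ P_{RxPlus} = 48.5 + (1/3)P_{MedCo}.
Similarly P_{MedCo} = 52.5 + (1/3)P_{RxPlus}.
Substituting the second reaction function into the first: P_{RxPlus} = 48.5 + (1/3)(52.5 + (1/3)P_{RxPlus}), which gives (8/9)P_{RxPlus} = 66 ⇒ P_{RxPlus} = 74.25.
Then P_{MedCo} = 52.5 + (1/3)·74.25 = 77.25.
q_{RxPlus} = 237 − 3·74.25 + 2·77.25 = 168.75.
Profit = (74.25 − 18)·168.75 = 9492.1875.

9492.1875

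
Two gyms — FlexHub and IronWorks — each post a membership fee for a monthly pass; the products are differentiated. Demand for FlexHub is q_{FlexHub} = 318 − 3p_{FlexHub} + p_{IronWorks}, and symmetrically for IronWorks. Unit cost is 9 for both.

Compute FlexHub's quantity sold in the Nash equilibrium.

180

FlexHub's profit: π = (p_{FlexHub} − 9)(318 − 3p_{FlexHub} + p_{IronWorks}).
∂π/∂p_{FlexHub} = 345 − 6p_{FlexHub} + p_{IronWorks} = 0 ⇒ p_{FlexHub} = 57.5 + (1/6)p_{IronWorks}.
Setting p_{FlexHub} = p_{IronWorks} in the reaction function: p_{FlexHub} = 57.5 + (1/6)p_{FlexHub}, so p_{FlexHub} = 57.5 / (5/6) = 69.
q_{FlexHub} = 318 − 3·69 + 69 = 180.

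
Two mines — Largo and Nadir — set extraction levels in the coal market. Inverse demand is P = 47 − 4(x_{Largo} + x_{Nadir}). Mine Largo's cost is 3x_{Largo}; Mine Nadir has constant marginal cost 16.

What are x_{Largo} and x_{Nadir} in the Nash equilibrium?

4.75, 1.5

Mine Largo's profit: π = x_{Largo}(47 − 4(x_{Largo} + x_{Nadir})) − 3x_{Largo}.
∂π/∂x_{Largo} = 44 − 8x_{Largo} − 4x_{Nadir} = 0, so x_{Largo} = 5.5 − 0.5x_{Nadir}.
By the same steps for Nadir: x_{Nadir} = 3.875 − 0.5x_{Largo}.
Solving the two reaction functions simultaneously: (1 − (−0.5)(−0.5))x_{Largo} = 5.5 − 0.5·3.875, so 0.75x_{Largo} = 3.5625 and x_{Largo} = 4.75.
Then x_{Nadir} = 3.875 − 0.5·4.75 = 1.5.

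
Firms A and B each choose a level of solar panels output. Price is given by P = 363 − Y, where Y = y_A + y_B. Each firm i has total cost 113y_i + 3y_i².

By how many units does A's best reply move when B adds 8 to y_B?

-1

Firm A's profit: π = y_A(363 − (y_A + y_B)) − 113y_A − 3y_A².
∂π/∂y_A = 250 − 8y_A − y_B = 0, so y_A = 31.25 − 0.125y_B.
The reaction-function slope is −0.125, so an 8-unit rise in y_B moves y_A by −0.125 × 8 = −1. A's best response falls — the actions are strategic substitutes.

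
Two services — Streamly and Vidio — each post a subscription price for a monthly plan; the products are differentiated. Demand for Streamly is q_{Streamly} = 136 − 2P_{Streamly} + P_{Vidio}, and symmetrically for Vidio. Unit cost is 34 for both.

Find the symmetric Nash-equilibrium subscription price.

68

Streamly's profit: π = (P_{Streamly} − 34)(136 − 2P_{Streamly} + P_{Vidio}).
∂π/∂P_{Streamly} = 204 − 4P_{Streamly} + P_{Vidio} = 0 ⇒ P_{Streamly} = 51 + 0.25P_{Vidio}.
The game is symmetric, so in equilibrium P_{Vidio} = P_{Streamly}: the reaction function gives 0.75P_{Streamly} = 51, hence P_{Streamly} = 68.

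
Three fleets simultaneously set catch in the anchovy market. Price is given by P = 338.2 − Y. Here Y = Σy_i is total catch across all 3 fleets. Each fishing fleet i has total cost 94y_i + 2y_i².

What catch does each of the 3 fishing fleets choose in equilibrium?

A representative fishing fleet's profit is π_i = y_i(338.2 − Y) − 94y_i − 2y_i², with Y = y_i + Σ_{j≠i} y_j.
First-order condition: 244.2 − 6y_i − Σ_{j≠i} y_j = 0.
With identical fishing fleets, set every y_j = y: then 244.2 − 6y − 2y = 0, i.e. y = 244.2/8 = 30.525.

30.525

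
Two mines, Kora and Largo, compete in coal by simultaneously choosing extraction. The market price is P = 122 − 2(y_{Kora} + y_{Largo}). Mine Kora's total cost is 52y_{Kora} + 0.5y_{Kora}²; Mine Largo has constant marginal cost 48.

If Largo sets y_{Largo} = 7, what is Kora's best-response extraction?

Mine Kora's profit: π = y_{Kora}(122 − 2(y_{Kora} + y_{Largo})) − 52y_{Kora} − 0.5y_{Kora}².
∂π/∂y_{Kora} = 70 − 5y_{Kora} − 2y_{Largo} = 0, so y_{Kora} = 14 − 0.4y_{Largo}.
At y_{Largo} = 7: y_{Kora} = 14 − 0.4·7 = 11.2.

11.2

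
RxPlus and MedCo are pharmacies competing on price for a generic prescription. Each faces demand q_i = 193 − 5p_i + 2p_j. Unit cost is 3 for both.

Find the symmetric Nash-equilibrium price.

RxPlus's profit: π = (p_{RxPlus} − 3)(193 − 5p_{RxPlus} + 2p_{MedCo}).
∂π/∂p_{RxPlus} = 208 − 10p_{RxPlus} + 2p_{MedCo} = 0 ⇒ p_{RxPlus} = 20.8 + 0.2p_{MedCo}.
Setting p_{RxPlus} = p_{MedCo} in the reaction function: p_{RxPlus} = 20.8 + 0.2p_{RxPlus}, so p_{RxPlus} = 20.8 / 0.8 = 26.

26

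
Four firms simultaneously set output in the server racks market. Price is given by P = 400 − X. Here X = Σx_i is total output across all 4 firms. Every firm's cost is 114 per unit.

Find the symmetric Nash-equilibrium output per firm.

57.2

A representative firm's profit is π_i = x_i(400 − X) − 114x_i, with X = x_i + Σ_{j≠i} x_j.
First-order condition: 286 − 2x_i − Σ_{j≠i} x_j = 0.
In a symmetric equilibrium every firm chooses the same x, so Σ_{j≠i} x_j = 3x. The condition becomes 286 − 5x = 0, giving x = 286/5 = 57.2.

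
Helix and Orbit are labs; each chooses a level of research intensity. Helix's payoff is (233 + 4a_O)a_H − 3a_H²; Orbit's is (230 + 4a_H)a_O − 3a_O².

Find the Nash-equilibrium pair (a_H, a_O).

Expanding Helix's payoff: 233a_H + 4a_Oa_H − 3a_H².
∂π/∂a_H = 233 + 4a_O − 6a_H = 0, so a_H = 233/6 + (2/3)a_O.
Likewise for Orbit: a_O = 115/3 + (2/3)a_H.
Plugging a_O into Helix's best response: a_H = 233/6 + (2/3)(115/3 + (2/3)a_H) ⇒ (5/9)a_H = 1159/18, so a_H = 115.9.
Then a_O = 115/3 + (2/3)·115.9 = 115.6.

115.9, 115.6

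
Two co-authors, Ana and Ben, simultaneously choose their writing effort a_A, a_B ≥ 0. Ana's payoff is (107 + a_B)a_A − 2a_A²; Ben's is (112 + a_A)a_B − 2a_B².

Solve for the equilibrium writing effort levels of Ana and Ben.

Expanding Ana's payoff: 107a_A + a_Ba_A − 2a_A².
∂π/∂a_A = 107 + a_B − 4a_A = 0, so a_A = 26.75 + 0.25a_B.
Likewise for Ben: a_B = 28 + 0.25a_A.
Solving the two reaction functions simultaneously: (1 − (0.25)(0.25))a_A = 26.75 + 0.25·28, so 0.9375a_A = 33.75 and a_A = 36.
Then a_B = 28 + 0.25·36 = 37.

36, 37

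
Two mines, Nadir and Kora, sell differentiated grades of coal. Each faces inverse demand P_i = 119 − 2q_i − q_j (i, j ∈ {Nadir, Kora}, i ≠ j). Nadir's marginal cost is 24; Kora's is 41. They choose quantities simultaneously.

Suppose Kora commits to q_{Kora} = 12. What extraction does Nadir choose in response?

Mine Nadir's profit: π = q_{Nadir}(119 − 2q_{Nadir} − q_{Kora}) − 24q_{Nadir}.
∂π/∂q_{Nadir} = 95 − 4q_{Nadir} − q_{Kora} = 0 ⇒ q_{Nadir} = 23.75 − 0.25q_{Kora}.
At q_{Kora} = 12: q_{Nadir} = 23.75 − 0.25·12 = 20.75.

20.75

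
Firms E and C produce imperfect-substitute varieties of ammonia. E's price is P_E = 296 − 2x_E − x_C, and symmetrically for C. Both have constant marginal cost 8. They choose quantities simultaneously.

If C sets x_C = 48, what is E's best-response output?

Firm E's profit: π = x_E(296 − 2x_E − x_C) − 8x_E.
∂π/∂x_E = 288 − 4x_E − x_C = 0 ⇒ x_E = 72 − 0.25x_C.
At x_C = 48: x_E = 72 − 0.25·48 = 60.

60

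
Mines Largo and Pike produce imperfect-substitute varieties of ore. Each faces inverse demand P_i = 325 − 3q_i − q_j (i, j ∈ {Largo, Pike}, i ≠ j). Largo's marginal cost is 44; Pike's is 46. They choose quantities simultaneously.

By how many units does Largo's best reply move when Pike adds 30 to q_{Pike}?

-5

Mine Largo's profit: π = q_{Largo}(325 − 3q_{Largo} − q_{Pike}) − 44q_{Largo}.
∂π/∂q_{Largo} = 281 − 6q_{Largo} − q_{Pike} = 0 ⇒ q_{Largo} = 281/6 − (1/6)q_{Pike}.
The reaction-function slope is −1/6, so a 30-unit rise in q_{Pike} moves q_{Largo} by −1/6 × 30 = −5. Largo's best response falls — the actions are strategic substitutes.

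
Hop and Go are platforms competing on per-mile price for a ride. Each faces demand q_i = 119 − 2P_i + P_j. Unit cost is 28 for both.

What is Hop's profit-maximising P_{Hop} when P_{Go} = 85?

65

Hop's profit: π = (P_{Hop} − 28)(119 − 2P_{Hop} + P_{Go}).
∂π/∂P_{Hop} = 175 − 4P_{Hop} + P_{Go} = 0 ⇒ P_{Hop} = 43.75 + 0.25P_{Go}.
At P_{Go} = 85: P_{Hop} = 43.75 + 0.25·85 = 65.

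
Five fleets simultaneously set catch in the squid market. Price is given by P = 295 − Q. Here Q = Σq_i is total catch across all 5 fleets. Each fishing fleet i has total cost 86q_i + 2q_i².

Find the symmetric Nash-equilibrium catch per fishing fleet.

A representative fishing fleet's profit is π_i = q_i(295 − Q) − 86q_i − 2q_i², with Q = q_i + Σ_{j≠i} q_j.
First-order condition: 209 − 6q_i − Σ_{j≠i} q_j = 0.
Imposing symmetry (q_j = q for all j) turns Σ_{j≠i} q_j into 4q, so 209 = 10q and q = 20.9.

20.9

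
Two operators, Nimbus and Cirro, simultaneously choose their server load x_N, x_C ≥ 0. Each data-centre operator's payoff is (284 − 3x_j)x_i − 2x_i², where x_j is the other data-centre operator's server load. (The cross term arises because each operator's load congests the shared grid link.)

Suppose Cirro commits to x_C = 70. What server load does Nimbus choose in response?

Nimbus's payoff is (284 − 3x_C)x_N − 2x_N².
∂π/∂x_N = 284 − 3x_C − 4x_N = 0, so x_N = 71 − 0.75x_C.
At x_C = 70: x_N = 71 − 0.75·70 = 18.5.

18.5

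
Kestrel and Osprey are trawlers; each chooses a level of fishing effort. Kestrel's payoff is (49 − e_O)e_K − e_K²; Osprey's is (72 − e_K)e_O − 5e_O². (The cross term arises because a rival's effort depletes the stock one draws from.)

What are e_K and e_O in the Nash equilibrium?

Expanding Kestrel's payoff: 49e_K − e_Oe_K − e_K².
∂π/∂e_K = 49 − e_O − 2e_K = 0, so e_K = 24.5 − 0.5e_O.
Likewise for Osprey: e_O = 7.2 − 0.1e_K.
Solving the two reaction functions simultaneously: (1 − (−0.5)(−0.1))e_K = 24.5 − 0.5·7.2, so 0.95e_K = 20.9 and e_K = 22.
Then e_O = 7.2 − 0.1·22 = 5.

22, 5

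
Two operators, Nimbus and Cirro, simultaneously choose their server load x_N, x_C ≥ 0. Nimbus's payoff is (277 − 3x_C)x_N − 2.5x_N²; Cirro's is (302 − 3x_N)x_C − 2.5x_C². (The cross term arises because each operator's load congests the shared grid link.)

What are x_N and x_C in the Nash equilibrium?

Expanding Nimbus's payoff: 277x_N − 3x_Cx_N − 2.5x_N².
∂π/∂x_N = 277 − 3x_C − 5x_N = 0, so x_N = 55.4 − 0.6x_C.
Likewise for Cirro: x_C = 60.4 − 0.6x_N.
Substituting the second reaction function into the first: x_N = 55.4 − 0.6(60.4 − 0.6x_N), which gives 0.64x_N = 19.16 ⇒ x_N = 29.9375.
Then x_C = 60.4 − 0.6·29.9375 = 42.4375.

29.9375, 42.4375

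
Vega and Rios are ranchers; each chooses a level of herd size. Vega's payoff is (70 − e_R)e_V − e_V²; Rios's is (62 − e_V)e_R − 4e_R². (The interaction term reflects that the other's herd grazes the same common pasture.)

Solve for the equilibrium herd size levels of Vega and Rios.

Expanding Vega's payoff: 70e_V − e_Re_V − e_V².
∂π/∂e_V = 70 − e_R − 2e_V = 0, so e_V = 35 − 0.5e_R.
Likewise for Rios: e_R = 7.75 − 0.125e_V.
Substituting the second reaction function into the first: e_V = 35 − 0.5(7.75 − 0.125e_V), which gives 0.9375e_V = 31.125 ⇒ e_V = 33.2.
Then e_R = 7.75 − 0.125·33.2 = 3.6.

33.2, 3.6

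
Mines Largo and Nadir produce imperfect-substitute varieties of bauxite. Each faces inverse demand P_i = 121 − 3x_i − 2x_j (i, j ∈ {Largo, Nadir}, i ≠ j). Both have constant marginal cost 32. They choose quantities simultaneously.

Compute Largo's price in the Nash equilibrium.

Mine Largo's profit: π = x_{Largo}(121 − 3x_{Largo} − 2x_{Nadir}) − 32x_{Largo}.
∂π/∂x_{Largo} = 89 − 6x_{Largo} − 2x_{Nadir} = 0 ⇒ x_{Largo} = 89/6 − (1/3)x_{Nadir}.
The game is symmetric, so in equilibrium x_{Nadir} = x_{Largo}: the reaction function gives (4/3)x_{Largo} = 89/6, hence x_{Largo} = 11.125.
P_{Largo} = 121 − 3·11.125 − 2·11.125 = 65.375.

65.375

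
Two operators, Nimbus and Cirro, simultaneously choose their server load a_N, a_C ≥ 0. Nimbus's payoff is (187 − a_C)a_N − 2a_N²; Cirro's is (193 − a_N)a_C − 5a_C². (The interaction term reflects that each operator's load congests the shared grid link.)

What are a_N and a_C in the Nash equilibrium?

43, 15

Expanding Nimbus's payoff: 187a_N − a_Ca_N − 2a_N².
∂π/∂a_N = 187 − a_C − 4a_N = 0, so a_N = 46.75 − 0.25a_C.
Likewise for Cirro: a_C = 19.3 − 0.1a_N.
Substituting the second reaction function into the first: a_N = 46.75 − 0.25(19.3 − 0.1a_N), which gives 0.975a_N = 41.925 ⇒ a_N = 43.
Then a_C = 19.3 − 0.1·43 = 15.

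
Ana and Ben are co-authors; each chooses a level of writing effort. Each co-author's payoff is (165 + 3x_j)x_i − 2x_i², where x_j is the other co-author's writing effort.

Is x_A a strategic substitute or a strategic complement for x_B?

Ana's payoff is (165 + 3x_B)x_A − 2x_A².
∂π/∂x_A = 165 + 3x_B − 4x_A = 0, so x_A = 41.25 + 0.75x_B.
The best-response slope dx_A/dx_B = 0.75 > 0: the reaction function is upward-sloping, so the choices are strategic complements.

strategic complements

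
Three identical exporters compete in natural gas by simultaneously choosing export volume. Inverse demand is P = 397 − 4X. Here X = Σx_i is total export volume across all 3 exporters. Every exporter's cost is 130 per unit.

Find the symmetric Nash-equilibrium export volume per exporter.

16.6875

A representative exporter's profit is π_i = x_i(397 − 4X) − 130x_i, with X = x_i + Σ_{j≠i} x_j.
First-order condition: 267 − 8x_i − 4Σ_{j≠i} x_j = 0.
In a symmetric equilibrium every exporter chooses the same x, so Σ_{j≠i} x_j = 2x. The condition becomes 267 − 16x = 0, giving x = 267/16 = 16.6875.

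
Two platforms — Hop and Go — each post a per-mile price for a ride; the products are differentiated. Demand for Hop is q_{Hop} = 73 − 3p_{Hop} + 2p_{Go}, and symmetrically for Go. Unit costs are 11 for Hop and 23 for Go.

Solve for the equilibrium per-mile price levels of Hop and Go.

Hop's profit: π = (p_{Hop} − 11)(73 − 3p_{Hop} + 2p_{Go}).
∂π/∂p_{Hop} = 106 − 6p_{Hop} + 2p_{Go} = 0 ⇒ p_{Hop} = 53/3 + (1/3)p_{Go}.
Similarly p_{Go} = 71/3 + (1/3)p_{Hop}.
Plugging p_{Go} into Hop's best response: p_{Hop} = 53/3 + (1/3)(71/3 + (1/3)p_{Hop}) ⇒ (8/9)p_{Hop} = 230/9, so p_{Hop} = 28.75.
Then p_{Go} = 71/3 + (1/3)·28.75 = 33.25.

28.75, 33.25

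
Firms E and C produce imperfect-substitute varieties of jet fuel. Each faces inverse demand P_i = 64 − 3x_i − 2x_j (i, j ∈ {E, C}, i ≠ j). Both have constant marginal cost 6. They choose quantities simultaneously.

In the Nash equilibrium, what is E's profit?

Firm E's profit: π = x_E(64 − 3x_E − 2x_C) − 6x_E.
∂π/∂x_E = 58 − 6x_E − 2x_C = 0 ⇒ x_E = 29/3 − (1/3)x_C.
The game is symmetric, so in equilibrium x_C = x_E: the reaction function gives (4/3)x_E = 29/3, hence x_E = 7.25.
P_E = 64 − 3·7.25 − 2·7.25 = 27.75.
Profit = (27.75 − 6)·7.25 = 157.6875.

157.6875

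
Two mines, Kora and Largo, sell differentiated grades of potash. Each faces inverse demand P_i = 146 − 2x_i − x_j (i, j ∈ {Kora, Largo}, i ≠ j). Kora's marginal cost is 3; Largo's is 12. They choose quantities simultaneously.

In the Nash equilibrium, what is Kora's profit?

Mine Kora's profit: π = x_{Kora}(146 − 2x_{Kora} − x_{Largo}) − 3x_{Kora}.
∂π/∂x_{Kora} = 143 − 4x_{Kora} − x_{Largo} = 0 ⇒ x_{Kora} = 35.75 − 0.25x_{Largo}.
Similarly x_{Largo} = 33.5 − 0.25x_{Kora}.
Solving the two reaction functions simultaneously: (1 − (−0.25)(−0.25))x_{Kora} = 35.75 − 0.25·33.5, so 0.9375x_{Kora} = 27.375 and x_{Kora} = 29.2.
Then x_{Largo} = 33.5 − 0.25·29.2 = 26.2.
P_{Kora} = 146 − 2·29.2 − 26.2 = 61.4.
Profit = (61.4 − 3)·29.2 = 1705.28.

1705.28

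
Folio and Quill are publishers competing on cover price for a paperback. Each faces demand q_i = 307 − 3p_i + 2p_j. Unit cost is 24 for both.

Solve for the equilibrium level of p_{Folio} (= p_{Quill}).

Folio's profit: π = (p_{Folio} − 24)(307 − 3p_{Folio} + 2p_{Quill}).
∂π/∂p_{Folio} = 379 − 6p_{Folio} + 2p_{Quill} = 0 ⇒ p_{Folio} = 379/6 + (1/3)p_{Quill}.
By symmetry p_{Quill} = p_{Folio}; substituting into the reaction function, (2/3)p_{Folio} = 379/6 and p_{Folio} = 94.75.

94.75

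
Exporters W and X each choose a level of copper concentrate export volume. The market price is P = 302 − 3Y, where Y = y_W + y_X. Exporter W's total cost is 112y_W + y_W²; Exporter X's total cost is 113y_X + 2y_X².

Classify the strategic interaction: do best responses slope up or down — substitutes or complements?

strategic substitutes

Exporter W's profit: π = y_W(302 − 3(y_W + y_X)) − 112y_W − y_W².
∂π/∂y_W = 190 − 8y_W − 3y_X = 0, so y_W = 23.75 − 0.375y_X.
The best-response slope dy_W/dy_X = −0.375 < 0: the reaction function is downward-sloping, so the choices are strategic substitutes.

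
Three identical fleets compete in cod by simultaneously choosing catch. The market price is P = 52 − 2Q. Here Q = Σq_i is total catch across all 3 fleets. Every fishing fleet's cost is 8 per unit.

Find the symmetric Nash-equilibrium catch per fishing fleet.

A representative fishing fleet's profit is π_i = q_i(52 − 2Q) − 8q_i, with Q = q_i + Σ_{j≠i} q_j.
First-order condition: 44 − 4q_i − 2Σ_{j≠i} q_j = 0.
Imposing symmetry (q_j = q for all j) turns Σ_{j≠i} q_j into 2q, so 44 = 8q and q = 5.5.

5.5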